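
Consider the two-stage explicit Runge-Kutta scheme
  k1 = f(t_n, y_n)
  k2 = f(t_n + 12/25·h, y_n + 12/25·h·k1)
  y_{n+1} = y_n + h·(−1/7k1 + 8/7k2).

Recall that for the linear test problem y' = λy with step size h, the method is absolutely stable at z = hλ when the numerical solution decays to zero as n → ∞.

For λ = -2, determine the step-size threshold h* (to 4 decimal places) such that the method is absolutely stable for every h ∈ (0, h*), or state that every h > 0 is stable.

(-1.8229,0); λ=-2 ⇒ h* = (175/96)/2 = 0.9115.

On y'=λy, z=hλ:
  k1=λy_n ⇒ h·k1=z·y_n;  k2=λ(1+12/25z)y_n ⇒ h·k2=z(1+12/25z)y_n
  y_{n+1}/y_n = 1 − 1/7z + 8/7z(1+12/25z) = 1 + z + 96/175z²
  so R(z) = 1 + z + 96/175z².

Find x<0 with |R(x)|<1.
x=-0.41: |R|=0.6822
R=1: x+96/175x²=0 ⇒ x=−175/96=-1.8229; min R=1−1/(4·96/175)=0.5443>−1
Confirm numerically:
  x=-1.589: |R|=0.79610 <1
  x=-1.306: |R|=0.62966 <1
  x=-1.298: |R|=0.62624 <1
  x=-1.206: |R|=0.59186 <1
  x=-1.996: |R|=1.18952 >1
  x=-1.971: |R|=1.16011 >1
Interval (-1.8229, 0).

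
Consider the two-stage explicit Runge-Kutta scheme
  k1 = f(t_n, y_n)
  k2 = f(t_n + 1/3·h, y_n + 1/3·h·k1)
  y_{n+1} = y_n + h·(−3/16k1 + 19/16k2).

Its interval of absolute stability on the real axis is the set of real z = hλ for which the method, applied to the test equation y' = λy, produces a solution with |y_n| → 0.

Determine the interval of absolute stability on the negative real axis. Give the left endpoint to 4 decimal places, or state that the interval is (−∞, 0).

Test eqn y'=λy, z=hλ:
  k1=λy_n ⇒ h·k1=z·y_n;  k2=λ(1+1/3z)y_n ⇒ h·k2=z(1+1/3z)y_n
  y_{n+1}/y_n = 1 − 3/16z + 19/16z(1+1/3z) = 1 + z + 19/48z²
  Hence R(z) = 1 + z + 19/48z².

Find x<0 with |R(x)|<1.
x=-1.62: |R|=0.4188
R=1: x+19/48x²=0 ⇒ x=−48/19=-2.5263; min R=1−1/(4·19/48)=0.3684>−1
Confirm numerically:
  x=-2.279: |R|=0.77690 <1
  x=-1.797: |R|=0.48123 <1
  x=-1.405: |R|=0.37638 <1
  x=-1.153: |R|=0.37322 <1
  x=-3.024: |R|=1.59573 >1
  x=-2.780: |R|=1.27916 >1
Stable set (-2.5263, 0).

(-2.5263, 0).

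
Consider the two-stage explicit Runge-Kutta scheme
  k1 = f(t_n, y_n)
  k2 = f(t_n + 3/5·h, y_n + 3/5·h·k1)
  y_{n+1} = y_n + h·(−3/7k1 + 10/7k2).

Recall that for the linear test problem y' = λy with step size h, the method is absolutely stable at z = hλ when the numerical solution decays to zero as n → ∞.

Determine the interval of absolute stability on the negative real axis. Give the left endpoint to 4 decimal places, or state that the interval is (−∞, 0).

On y'=λy, z=hλ:
  k1=λy_n ⇒ h·k1=z·y_n;  k2=λ(1+3/5z)y_n ⇒ h·k2=z(1+3/5z)y_n
  y_{n+1}/y_n = 1 − 3/7z + 10/7z(1+3/5z) = 1 + z + 6/7z²
  R(z) = 1 + z + 6/7z².

Solve |R(x)|<1 on ℝ⁻.
x=-0.62: |R|=0.7095
R=1: x+6/7x²=0 ⇒ x=−7/6=-1.1667; min R=1−1/(4·6/7)=0.7083>−1
Confirm numerically:
  x=-1.089: |R|=0.92750 <1
  x=-0.953: |R|=0.82546 <1
  x=-0.861: |R|=0.77442 <1
  x=-1.536: |R|=1.48625 >1
  x=-1.427: |R|=1.31842 >1
  x=-1.230: |R|=1.06677 >1
Interval (-1.1667, 0).

z∈(-1.1667,0).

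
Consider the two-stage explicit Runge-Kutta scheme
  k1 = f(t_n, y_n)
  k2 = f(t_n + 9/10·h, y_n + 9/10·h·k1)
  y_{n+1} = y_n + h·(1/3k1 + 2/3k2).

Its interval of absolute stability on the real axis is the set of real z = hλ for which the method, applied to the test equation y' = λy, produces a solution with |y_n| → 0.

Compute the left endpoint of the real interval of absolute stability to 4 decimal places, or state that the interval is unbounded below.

Test eqn y'=λy, z=hλ:
  k1=λy_n ⇒ h·k1=z·y_n;  k2=λ(1+9/10z)y_n ⇒ h·k2=z(1+9/10z)y_n
  y_{n+1}/y_n = 1 + 1/3z + 2/3z(1+9/10z) = 1 + z + 3/5z²
  ⇒ R(z) = 1 + z + 3/5z².

Solve |R(x)|<1 on ℝ⁻.
x=-1.13: |R|=0.6361
R=1: x+3/5x²=0 ⇒ x=−5/3=-1.6667; min R=1−1/(4·3/5)=0.5833>−1
Confirm numerically:
  x=-1.446: |R|=0.80855 <1
  x=-1.188: |R|=0.65881 <1
  x=-1.086: |R|=0.62164 <1
  x=-2.128: |R|=1.58903 >1
  x=-2.012: |R|=1.41689 >1
  x=-1.845: |R|=1.19741 >1
Stable set (-1.6667, 0).

z* = -1.6667.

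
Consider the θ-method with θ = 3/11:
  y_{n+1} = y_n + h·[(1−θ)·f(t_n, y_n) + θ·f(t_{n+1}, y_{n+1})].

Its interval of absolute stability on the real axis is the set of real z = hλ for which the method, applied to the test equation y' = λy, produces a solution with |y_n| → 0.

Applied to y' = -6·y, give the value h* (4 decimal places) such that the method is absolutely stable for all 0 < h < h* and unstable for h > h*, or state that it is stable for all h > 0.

(-4.4000,0); λ=-6 ⇒ h* = (22/5)/6 = 0.7333.

Test eqn y'=λy, z=hλ:
  y_{n+1} = y_n + z·[8/11·y_n + 3/11·y_{n+1}] ⇒ (1 − 3/11z)y_{n+1} = (1 + 8/11z)y_n
  R(z) = (1 + 8/11z)/(1 − 3/11z).

Boundary: |R(x)|=1, x<0.
x=-1.03: |R|=0.1959
R=−1: 1+8/11x = −1+3/11x ⇒ -5/11x=2 ⇒ x=2/(-5/11)=-4.4000
Confirm numerically:
  x=-3.636: |R|=0.82563 <1
  x=-3.241: |R|=0.72036 <1
  x=-3.193: |R|=0.70674 <1
  x=-4.836: |R|=1.08546 >1
  x=-4.772: |R|=1.07347 >1
  x=-4.490: |R|=1.01839 >1
Interval (-4.4000, 0).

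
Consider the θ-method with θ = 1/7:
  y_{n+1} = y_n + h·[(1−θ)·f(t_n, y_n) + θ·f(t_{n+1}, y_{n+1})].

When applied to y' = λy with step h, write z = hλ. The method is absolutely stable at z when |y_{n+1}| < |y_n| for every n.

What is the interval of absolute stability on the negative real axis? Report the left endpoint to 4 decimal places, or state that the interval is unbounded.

Test eqn y'=λy, z=hλ:
  y_{n+1} = y_n + z·[6/7·y_n + 1/7·y_{n+1}] ⇒ (1 − 1/7z)y_{n+1} = (1 + 6/7z)y_n
  Hence R(z) = (1 + 6/7z)/(1 − 1/7z).

Need |R(x)|<1, x<0.
x=-1.59: |R|=0.2957
R=−1: 1+6/7x = −1+1/7x ⇒ -5/7x=2 ⇒ x=2/(-5/7)=-2.8000
Confirm numerically:
  x=-2.656: |R|=0.92543 <1
  x=-2.357: |R|=0.76328 <1
  x=-1.708: |R|=0.37299 <1
  x=-1.571: |R|=0.28305 <1
  x=-3.334: |R|=1.25837 >1
  x=-3.135: |R|=1.16527 >1
  x=-3.052: |R|=1.12535 >1
Interval (-2.8000, 0).

(-2.8000, 0).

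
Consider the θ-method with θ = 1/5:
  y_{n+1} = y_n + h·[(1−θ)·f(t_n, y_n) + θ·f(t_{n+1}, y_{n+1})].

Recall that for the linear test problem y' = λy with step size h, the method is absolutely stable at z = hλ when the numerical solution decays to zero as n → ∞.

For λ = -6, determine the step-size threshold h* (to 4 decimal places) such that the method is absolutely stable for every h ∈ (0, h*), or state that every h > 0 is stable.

(-3.3333,0); λ=-6 ⇒ h* = (10/3)/6 = 0.5556.

On y'=λy, z=hλ:
  y_{n+1} = y_n + z·[4/5·y_n + 1/5·y_{n+1}] ⇒ (1 − 1/5z)y_{n+1} = (1 + 4/5z)y_n
  so R(z) = (1 + 4/5z)/(1 − 1/5z).

Find x<0 with |R(x)|<1.
x=-0.45: |R|=0.5872
R=−1: 1+4/5x = −1+1/5x ⇒ -3/5x=2 ⇒ x=2/(-3/5)=-3.3333
Confirm numerically:
  x=-3.206: |R|=0.95345 <1
  x=-2.991: |R|=0.87148 <1
  x=-2.064: |R|=0.46093 <1
  x=-1.952: |R|=0.40391 <1
  x=-3.817: |R|=1.16457 >1
  x=-3.563: |R|=1.08046 >1
So |R|<1 on (-3.3333, 0).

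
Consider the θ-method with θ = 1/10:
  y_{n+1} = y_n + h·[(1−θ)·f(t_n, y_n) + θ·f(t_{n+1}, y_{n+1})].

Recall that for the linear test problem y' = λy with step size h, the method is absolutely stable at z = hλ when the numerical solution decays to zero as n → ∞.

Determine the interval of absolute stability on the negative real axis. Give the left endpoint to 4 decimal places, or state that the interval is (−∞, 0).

Test eqn y'=λy, z=hλ:
  y_{n+1} = y_n + z·[9/10·y_n + 1/10·y_{n+1}] ⇒ (1 − 1/10z)y_{n+1} = (1 + 9/10z)y_n
  R(z) = (1 + 9/10z)/(1 − 1/10z).

Solve |R(x)|<1 on ℝ⁻.
x=-0.64: |R|=0.3985
R=−1: 1+9/10x = −1+1/10x ⇒ -4/5x=2 ⇒ x=2/(-4/5)=-2.5000
Confirm numerically:
  x=-2.348: |R|=0.90152 <1
  x=-2.149: |R|=0.76887 <1
  x=-1.564: |R|=0.35247 <1
  x=-1.004: |R|=0.08760 <1
  x=-2.995: |R|=1.30473 >1
  x=-2.859: |R|=1.22335 >1
Interval (-2.5000, 0).

z∈(-2.5000,0).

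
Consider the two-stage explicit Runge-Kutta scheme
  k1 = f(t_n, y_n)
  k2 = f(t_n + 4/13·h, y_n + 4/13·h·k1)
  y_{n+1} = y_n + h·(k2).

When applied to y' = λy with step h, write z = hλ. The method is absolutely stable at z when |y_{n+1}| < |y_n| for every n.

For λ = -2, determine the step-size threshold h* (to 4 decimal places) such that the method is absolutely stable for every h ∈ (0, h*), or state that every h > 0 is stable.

(-3.2500,0); λ=-2 ⇒ h* = (13/4)/2 = 1.6250.

Test eqn y'=λy, z=hλ:
  k1=λy_n ⇒ h·k1=z·y_n;  k2=λ(1+4/13z)y_n ⇒ h·k2=z(1+4/13z)y_n
  y_{n+1}/y_n = 1 + z(1+4/13z) = 1 + z + 4/13z²
  R(z) = 1 + z + 4/13z².

Find x<0 with |R(x)|<1.
x=-0.49: |R|=0.5839
R=1: x+4/13x²=0 ⇒ x=−13/4=-3.2500; min R=1−1/(4·4/13)=0.1875>−1
Confirm numerically:
  x=-2.924: |R|=0.70670 <1
  x=-2.737: |R|=0.56798 <1
  x=-2.430: |R|=0.38689 <1
  x=-3.846: |R|=1.70530 >1
  x=-3.486: |R|=1.25314 >1
Stable set (-3.2500, 0).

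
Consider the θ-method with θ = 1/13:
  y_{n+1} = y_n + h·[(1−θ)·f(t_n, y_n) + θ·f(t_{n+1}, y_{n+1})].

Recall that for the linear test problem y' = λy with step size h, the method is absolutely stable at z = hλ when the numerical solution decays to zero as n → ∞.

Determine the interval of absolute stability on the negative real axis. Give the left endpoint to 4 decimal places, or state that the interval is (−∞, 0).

Set f=λy, z=hλ:
  y_{n+1} = y_n + z·[12/13·y_n + 1/13·y_{n+1}] ⇒ (1 − 1/13z)y_{n+1} = (1 + 12/13z)y_n
  R(z) = (1 + 12/13z)/(1 − 1/13z).

Boundary: |R(x)|=1, x<0.
x=-0.54: |R|=0.4815
R=−1: 1+12/13x = −1+1/13x ⇒ -11/13x=2 ⇒ x=2/(-11/13)=-2.3636
Confirm numerically:
  x=-2.222: |R|=0.89765 <1
  x=-2.162: |R|=0.85371 <1
  x=-1.021: |R|=0.05335 <1
  x=-2.760: |R|=1.27665 >1
  x=-2.654: |R|=1.20404 >1
  x=-2.502: |R|=1.09818 >1
So |R|<1 on (-2.3636, 0).

(-2.3636, 0).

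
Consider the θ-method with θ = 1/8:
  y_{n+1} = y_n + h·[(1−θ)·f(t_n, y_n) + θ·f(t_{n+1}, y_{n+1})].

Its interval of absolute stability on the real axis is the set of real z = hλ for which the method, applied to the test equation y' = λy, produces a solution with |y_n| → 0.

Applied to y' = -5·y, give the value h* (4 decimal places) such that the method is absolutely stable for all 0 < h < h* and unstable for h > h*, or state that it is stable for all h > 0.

Set f=λy, z=hλ:
  y_{n+1} = y_n + z·[7/8·y_n + 1/8·y_{n+1}] ⇒ (1 − 1/8z)y_{n+1} = (1 + 7/8z)y_n
  Hence R(z) = (1 + 7/8z)/(1 − 1/8z).

Solve |R(x)|<1 on ℝ⁻.
x=-0.38: |R|=0.6372
R=−1: 1+7/8x = −1+1/8x ⇒ -3/4x=2 ⇒ x=2/(-3/4)=-2.6667
Confirm numerically:
  x=-2.564: |R|=0.94169 <1
  x=-2.515: |R|=0.91346 <1
  x=-2.479: |R|=0.89255 <1
  x=-2.139: |R|=0.68774 <1
  x=-3.262: |R|=1.31717 >1
  x=-3.223: |R|=1.29742 >1
  x=-2.861: |R|=1.10736 >1
Stable set (-2.6667, 0).

(-2.6667,0); λ=-5 ⇒ h* = (8/3)/5 = 0.5333.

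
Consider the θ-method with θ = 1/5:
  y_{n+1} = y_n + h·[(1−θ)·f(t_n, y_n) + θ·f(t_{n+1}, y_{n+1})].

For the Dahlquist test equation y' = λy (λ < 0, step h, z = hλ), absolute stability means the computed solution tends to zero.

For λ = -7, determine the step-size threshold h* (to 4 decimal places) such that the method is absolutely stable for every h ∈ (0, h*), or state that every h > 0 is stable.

Set f=λy, z=hλ:
  y_{n+1} = y_n + z·[4/5·y_n + 1/5·y_{n+1}] ⇒ (1 − 1/5z)y_{n+1} = (1 + 4/5z)y_n
  Hence R(z) = (1 + 4/5z)/(1 − 1/5z).

Find x<0 with |R(x)|<1.
x=-0.37: |R|=0.6555
R=−1: 1+4/5x = −1+1/5x ⇒ -3/5x=2 ⇒ x=2/(-3/5)=-3.3333
Confirm numerically:
  x=-2.977: |R|=0.86599 <1
  x=-2.346: |R|=0.59679 <1
  x=-2.200: |R|=0.52778 <1
  x=-1.858: |R|=0.35462 <1
  x=-3.837: |R|=1.17099 >1
  x=-3.819: |R|=1.16521 >1
  x=-3.509: |R|=1.06193 >1
Interval (-3.3333, 0).

(-3.3333,0); λ=-7 ⇒ h* = (10/3)/7 = 0.4762.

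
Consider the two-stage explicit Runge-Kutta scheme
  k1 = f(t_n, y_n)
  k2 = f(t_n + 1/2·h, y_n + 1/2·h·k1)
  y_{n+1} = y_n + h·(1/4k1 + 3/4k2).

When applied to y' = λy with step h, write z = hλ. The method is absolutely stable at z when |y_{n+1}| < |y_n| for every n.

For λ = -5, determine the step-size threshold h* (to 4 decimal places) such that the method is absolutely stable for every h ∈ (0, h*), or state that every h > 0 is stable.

Set f=λy, z=hλ:
  k1=λy_n ⇒ h·k1=z·y_n;  k2=λ(1+1/2z)y_n ⇒ h·k2=z(1+1/2z)y_n
  y_{n+1}/y_n = 1 + 1/4z + 3/4z(1+1/2z) = 1 + z + 3/8z²
  Hence R(z) = 1 + z + 3/8z².

Need |R(x)|<1, x<0.
x=-0.36: |R|=0.6886
R=1: x+3/8x²=0 ⇒ x=−8/3=-2.6667; min R=1−1/(4·3/8)=0.3333>−1
Confirm numerically:
  x=-2.605: |R|=0.93976 <1
  x=-1.668: |R|=0.37533 <1
  x=-1.276: |R|=0.33457 <1
  x=-3.193: |R|=1.63022 >1
  x=-3.054: |R|=1.44359 >1
  x=-2.949: |R|=1.31223 >1
So |R|<1 on (-2.6667, 0).

(-2.6667,0); λ=-5 ⇒ h* = (8/3)/5 = 0.5333.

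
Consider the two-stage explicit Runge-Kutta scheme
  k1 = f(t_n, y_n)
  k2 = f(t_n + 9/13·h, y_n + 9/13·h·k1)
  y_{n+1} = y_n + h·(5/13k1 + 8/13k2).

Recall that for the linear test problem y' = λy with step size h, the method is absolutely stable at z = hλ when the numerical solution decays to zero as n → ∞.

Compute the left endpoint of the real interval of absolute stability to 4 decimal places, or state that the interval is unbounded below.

left endpoint -2.3472.

On y'=λy, z=hλ:
  k1=λy_n ⇒ h·k1=z·y_n;  k2=λ(1+9/13z)y_n ⇒ h·k2=z(1+9/13z)y_n
  y_{n+1}/y_n = 1 + 5/13z + 8/13z(1+9/13z) = 1 + z + 72/169z²
  so R(z) = 1 + z + 72/169z².

Solve |R(x)|<1 on ℝ⁻.
x=-1.19: |R|=0.4133
R=1: x+72/169x²=0 ⇒ x=−169/72=-2.3472; min R=1−1/(4·72/169)=0.4132>−1
Confirm numerically:
  x=-2.323: |R|=0.97603 <1
  x=-1.775: |R|=0.56728 <1
  x=-1.628: |R|=0.50116 <1
  x=-1.411: |R|=0.43720 <1
  x=-2.788: |R|=1.52355 >1
  x=-2.618: |R|=1.30201 >1
  x=-2.371: |R|=1.02402 >1
Stable set (-2.3472, 0).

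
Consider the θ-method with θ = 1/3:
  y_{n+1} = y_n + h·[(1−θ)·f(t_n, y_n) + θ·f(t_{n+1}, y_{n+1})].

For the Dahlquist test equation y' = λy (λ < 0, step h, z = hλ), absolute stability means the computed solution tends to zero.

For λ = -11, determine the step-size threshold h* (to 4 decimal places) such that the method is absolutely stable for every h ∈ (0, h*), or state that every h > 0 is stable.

(-6.0000,0); λ=-11 ⇒ h* = (6)/11 = 0.5455.

Test eqn y'=λy, z=hλ:
  y_{n+1} = y_n + z·[2/3·y_n + 1/3·y_{n+1}] ⇒ (1 − 1/3z)y_{n+1} = (1 + 2/3z)y_n
  ⇒ R(z) = (1 + 2/3z)/(1 − 1/3z).

Need |R(x)|<1, x<0.
x=-0.56: |R|=0.5281
R=−1: 1+2/3x = −1+1/3x ⇒ -1/3x=2 ⇒ x=2/(-1/3)=-6.0000
Confirm numerically:
  x=-5.078: |R|=0.88586 <1
  x=-4.847: |R|=0.85306 <1
  x=-4.783: |R|=0.84363 <1
  x=-6.312: |R|=1.03351 >1
  x=-6.159: |R|=1.01736 >1
So |R|<1 on (-6.0000, 0).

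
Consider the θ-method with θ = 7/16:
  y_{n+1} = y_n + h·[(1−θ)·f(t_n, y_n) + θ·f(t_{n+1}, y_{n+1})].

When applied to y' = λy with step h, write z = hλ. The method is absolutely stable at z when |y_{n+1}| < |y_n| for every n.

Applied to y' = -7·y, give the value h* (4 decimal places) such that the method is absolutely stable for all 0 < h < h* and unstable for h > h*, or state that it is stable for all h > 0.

Test eqn y'=λy, z=hλ:
  y_{n+1} = y_n + z·[9/16·y_n + 7/16·y_{n+1}] ⇒ (1 − 7/16z)y_{n+1} = (1 + 9/16z)y_n
  R(z) = (1 + 9/16z)/(1 − 7/16z).

Boundary: |R(x)|=1, x<0.
x=-1.52: |R|=0.0871
R=−1: 1+9/16x = −1+7/16x ⇒ -1/8x=2 ⇒ x=2/(-1/8)=-16.0000
Confirm numerically:
  x=-11.862: |R|=0.91643 <1
  x=-11.534: |R|=0.90767 <1
  x=-9.645: |R|=0.84781 <1
  x=-16.571: |R|=1.00865 >1
  x=-16.301: |R|=1.00463 >1
  x=-16.205: |R|=1.00317 >1
So |R|<1 on (-16.0000, 0).

(-16.0000,0); λ=-7 ⇒ h* = (16)/7 = 2.2857.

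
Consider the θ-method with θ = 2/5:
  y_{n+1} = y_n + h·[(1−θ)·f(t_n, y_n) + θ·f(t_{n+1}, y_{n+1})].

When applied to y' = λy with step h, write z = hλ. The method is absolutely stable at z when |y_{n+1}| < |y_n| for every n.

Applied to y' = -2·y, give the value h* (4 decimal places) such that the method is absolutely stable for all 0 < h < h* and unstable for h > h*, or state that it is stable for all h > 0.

On y'=λy, z=hλ:
  y_{n+1} = y_n + z·[3/5·y_n + 2/5·y_{n+1}] ⇒ (1 − 2/5z)y_{n+1} = (1 + 3/5z)y_n
  R(z) = (1 + 3/5z)/(1 − 2/5z).

Boundary: |R(x)|=1, x<0.
x=-0.86: |R|=0.3601
R=−1: 1+3/5x = −1+2/5x ⇒ -1/5x=2 ⇒ x=2/(-1/5)=-10.0000
Confirm numerically:
  x=-8.258: |R|=0.91904 <1
  x=-6.628: |R|=0.81529 <1
  x=-4.626: |R|=0.62293 <1
  x=-10.106: |R|=1.00420 >1
  x=-10.039: |R|=1.00156 >1
So |R|<1 on (-10.0000, 0).

(-10.0000,0); λ=-2 ⇒ h* = (10)/2 = 5.0000.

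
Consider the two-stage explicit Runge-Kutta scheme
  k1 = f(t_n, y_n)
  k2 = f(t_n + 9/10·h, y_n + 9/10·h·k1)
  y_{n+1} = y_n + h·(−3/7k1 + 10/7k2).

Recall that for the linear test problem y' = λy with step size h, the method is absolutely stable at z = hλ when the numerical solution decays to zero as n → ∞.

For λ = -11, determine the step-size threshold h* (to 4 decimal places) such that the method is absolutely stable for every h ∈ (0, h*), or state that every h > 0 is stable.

(-0.7778,0); λ=-11 ⇒ h* = (7/9)/11 = 0.0707.

With y'=λy (z=hλ):
  k1=λy_n ⇒ h·k1=z·y_n;  k2=λ(1+9/10z)y_n ⇒ h·k2=z(1+9/10z)y_n
  y_{n+1}/y_n = 1 − 3/7z + 10/7z(1+9/10z) = 1 + z + 9/7z²
  Hence R(z) = 1 + z + 9/7z².

Solve |R(x)|<1 on ℝ⁻.
x=-1.36: |R|=2.0181
R=1: x+9/7x²=0 ⇒ x=−7/9=-0.7778; min R=1−1/(4·9/7)=0.8056>−1
Confirm numerically:
  x=-0.662: |R|=0.90146 <1
  x=-0.586: |R|=0.85551 <1
  x=-0.489: |R|=0.81844 <1
  x=-1.035: |R|=1.34229 >1
  x=-0.867: |R|=1.09946 >1
Interval (-0.7778, 0).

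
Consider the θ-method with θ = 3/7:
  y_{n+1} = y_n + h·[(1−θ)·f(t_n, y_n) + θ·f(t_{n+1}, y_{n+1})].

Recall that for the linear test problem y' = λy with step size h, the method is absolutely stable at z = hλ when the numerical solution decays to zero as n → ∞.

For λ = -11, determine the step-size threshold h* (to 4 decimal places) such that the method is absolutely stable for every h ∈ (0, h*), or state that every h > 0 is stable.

With y'=λy (z=hλ):
  y_{n+1} = y_n + z·[4/7·y_n + 3/7·y_{n+1}] ⇒ (1 − 3/7z)y_{n+1} = (1 + 4/7z)y_n
  ⇒ R(z) = (1 + 4/7z)/(1 − 3/7z).

Solve |R(x)|<1 on ℝ⁻.
x=-1.01: |R|=0.2951
R=−1: 1+4/7x = −1+3/7x ⇒ -1/7x=2 ⇒ x=2/(-1/7)=-14.0000
Confirm numerically:
  x=-13.295: |R|=0.98496 <1
  x=-12.239: |R|=0.95972 <1
  x=-8.197: |R|=0.81631 <1
  x=-7.734: |R|=0.79253 <1
  x=-14.500: |R|=1.00990 >1
  x=-14.433: |R|=1.00861 >1
  x=-14.045: |R|=1.00092 >1
Interval (-14.0000, 0).

(-14.0000,0); λ=-11 ⇒ h* = (14)/11 = 1.2727.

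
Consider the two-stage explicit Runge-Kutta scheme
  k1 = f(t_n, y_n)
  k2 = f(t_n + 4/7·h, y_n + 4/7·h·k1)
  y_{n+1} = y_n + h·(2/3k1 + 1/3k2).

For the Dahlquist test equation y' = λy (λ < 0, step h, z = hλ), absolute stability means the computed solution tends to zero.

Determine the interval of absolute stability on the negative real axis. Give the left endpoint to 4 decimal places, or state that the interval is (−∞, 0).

On y'=λy, z=hλ:
  k1=λy_n ⇒ h·k1=z·y_n;  k2=λ(1+4/7z)y_n ⇒ h·k2=z(1+4/7z)y_n
  y_{n+1}/y_n = 1 + 2/3z + 1/3z(1+4/7z) = 1 + z + 4/21z²
  ⇒ R(z) = 1 + z + 4/21z².

Solve |R(x)|<1 on ℝ⁻.
x=-0.34: |R|=0.6820
R=1: x+4/21x²=0 ⇒ x=−21/4=-5.2500; min R=1−1/(4·4/21)=-0.3125>−1
Confirm numerically:
  x=-3.349: |R|=0.21266 <1
  x=-3.275: |R|=0.23202 <1
  x=-2.765: |R|=0.30877 <1
  x=-2.673: |R|=0.31206 <1
  x=-5.577: |R|=1.34737 >1
  x=-5.523: |R|=1.28720 >1
Stable set (-5.2500, 0).

(-5.2500, 0).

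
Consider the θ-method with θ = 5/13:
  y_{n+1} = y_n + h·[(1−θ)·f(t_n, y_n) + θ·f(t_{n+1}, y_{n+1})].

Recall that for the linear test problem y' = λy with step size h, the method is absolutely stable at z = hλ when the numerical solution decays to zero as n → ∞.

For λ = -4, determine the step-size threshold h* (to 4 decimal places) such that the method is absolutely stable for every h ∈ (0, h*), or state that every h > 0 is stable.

(-8.6667,0); λ=-4 ⇒ h* = (26/3)/4 = 2.1667.

Test eqn y'=λy, z=hλ:
  y_{n+1} = y_n + z·[8/13·y_n + 5/13·y_{n+1}] ⇒ (1 − 5/13z)y_{n+1} = (1 + 8/13z)y_n
  Hence R(z) = (1 + 8/13z)/(1 − 5/13z).

Solve |R(x)|<1 on ℝ⁻.
x=-0.73: |R|=0.4300
R=−1: 1+8/13x = −1+5/13x ⇒ -3/13x=2 ⇒ x=2/(-3/13)=-8.6667
Confirm numerically:
  x=-8.588: |R|=0.99578 <1
  x=-7.948: |R|=0.95912 <1
  x=-7.527: |R|=0.93248 <1
  x=-5.032: |R|=0.71426 <1
  x=-9.112: |R|=1.02281 >1
  x=-8.747: |R|=1.00425 >1
  x=-8.712: |R|=1.00240 >1
Interval (-8.6667, 0).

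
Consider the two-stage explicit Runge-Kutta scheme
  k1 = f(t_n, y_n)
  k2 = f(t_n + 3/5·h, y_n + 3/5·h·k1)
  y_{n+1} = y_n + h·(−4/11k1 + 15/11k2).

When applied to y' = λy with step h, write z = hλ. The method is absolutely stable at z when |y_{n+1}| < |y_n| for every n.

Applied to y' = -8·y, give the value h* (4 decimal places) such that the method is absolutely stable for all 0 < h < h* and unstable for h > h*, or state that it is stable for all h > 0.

(-1.2222,0); λ=-8 ⇒ h* = (11/9)/8 = 0.1528.

Test eqn y'=λy, z=hλ:
  k1=λy_n ⇒ h·k1=z·y_n;  k2=λ(1+3/5z)y_n ⇒ h·k2=z(1+3/5z)y_n
  y_{n+1}/y_n = 1 − 4/11z + 15/11z(1+3/5z) = 1 + z + 9/11z²
  so R(z) = 1 + z + 9/11z².

Need |R(x)|<1, x<0.
x=-0.86: |R|=0.7451
R=1: x+9/11x²=0 ⇒ x=−11/9=-1.2222; min R=1−1/(4·9/11)=0.6944>−1
Confirm numerically:
  x=-1.195: |R|=0.97338 <1
  x=-1.182: |R|=0.96110 <1
  x=-1.050: |R|=0.85205 <1
  x=-0.917: |R|=0.77100 <1
  x=-1.629: |R|=1.54216 >1
  x=-1.571: |R|=1.44831 >1
  x=-1.495: |R|=1.33366 >1
So |R|<1 on (-1.2222, 0).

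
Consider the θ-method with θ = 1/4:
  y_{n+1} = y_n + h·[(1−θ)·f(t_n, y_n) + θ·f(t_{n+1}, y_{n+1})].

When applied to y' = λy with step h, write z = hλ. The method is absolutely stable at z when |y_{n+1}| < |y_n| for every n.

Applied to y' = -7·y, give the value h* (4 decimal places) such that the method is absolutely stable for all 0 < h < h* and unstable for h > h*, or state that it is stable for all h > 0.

(-4.0000,0); λ=-7 ⇒ h* = (4)/7 = 0.5714.

Test eqn y'=λy, z=hλ:
  y_{n+1} = y_n + z·[3/4·y_n + 1/4·y_{n+1}] ⇒ (1 − 1/4z)y_{n+1} = (1 + 3/4z)y_n
  so R(z) = (1 + 3/4z)/(1 − 1/4z).

Find x<0 with |R(x)|<1.
x=-1.79: |R|=0.2366
R=−1: 1+3/4x = −1+1/4x ⇒ -1/2x=2 ⇒ x=2/(-1/2)=-4.0000
Confirm numerically:
  x=-3.845: |R|=0.96048 <1
  x=-2.962: |R|=0.70181 <1
  x=-2.781: |R|=0.64047 <1
  x=-2.777: |R|=0.63907 <1
  x=-4.591: |R|=1.13759 >1
  x=-4.215: |R|=1.05234 >1
Interval (-4.0000, 0).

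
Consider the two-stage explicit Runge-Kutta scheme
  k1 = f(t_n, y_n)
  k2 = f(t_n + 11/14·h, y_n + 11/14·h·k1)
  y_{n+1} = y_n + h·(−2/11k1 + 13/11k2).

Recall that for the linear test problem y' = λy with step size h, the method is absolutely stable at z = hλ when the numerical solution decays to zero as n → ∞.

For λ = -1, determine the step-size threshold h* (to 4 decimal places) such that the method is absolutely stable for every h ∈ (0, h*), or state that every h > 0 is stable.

Test eqn y'=λy, z=hλ:
  k1=λy_n ⇒ h·k1=z·y_n;  k2=λ(1+11/14z)y_n ⇒ h·k2=z(1+11/14z)y_n
  y_{n+1}/y_n = 1 − 2/11z + 13/11z(1+11/14z) = 1 + z + 13/14z²
  so R(z) = 1 + z + 13/14z².

Need |R(x)|<1, x<0.
x=-1.05: |R|=0.9738
R=1: x+13/14x²=0 ⇒ x=−14/13=-1.0769; min R=1−1/(4·13/14)=0.7308>−1
Confirm numerically:
  x=-0.971: |R|=0.90450 <1
  x=-0.960: |R|=0.89577 <1
  x=-0.440: |R|=0.73977 <1
  x=-1.538: |R|=1.65848 >1
  x=-1.415: |R|=1.44421 >1
  x=-1.303: |R|=1.27354 >1
Interval (-1.0769, 0).

(-1.0769,0); λ=-1 ⇒ h* = (14/13)/1 = 1.0769.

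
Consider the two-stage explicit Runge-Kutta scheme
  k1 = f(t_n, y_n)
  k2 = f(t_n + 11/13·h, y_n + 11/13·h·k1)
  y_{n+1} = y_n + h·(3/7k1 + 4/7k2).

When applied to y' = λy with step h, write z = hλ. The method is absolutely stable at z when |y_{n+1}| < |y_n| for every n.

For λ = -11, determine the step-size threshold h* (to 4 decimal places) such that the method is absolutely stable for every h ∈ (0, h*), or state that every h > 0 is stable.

(-2.0682,0); λ=-11 ⇒ h* = (91/44)/11 = 0.1880.

Test eqn y'=λy, z=hλ:
  k1=λy_n ⇒ h·k1=z·y_n;  k2=λ(1+11/13z)y_n ⇒ h·k2=z(1+11/13z)y_n
  y_{n+1}/y_n = 1 + 3/7z + 4/7z(1+11/13z) = 1 + z + 44/91z²
  Hence R(z) = 1 + z + 44/91z².

Boundary: |R(x)|=1, x<0.
x=-0.78: |R|=0.5142
R=1: x+44/91x²=0 ⇒ x=−91/44=-2.0682; min R=1−1/(4·44/91)=0.4830>−1
Confirm numerically:
  x=-2.004: |R|=0.93781 <1
  x=-1.993: |R|=0.92755 <1
  x=-0.853: |R|=0.49881 <1
  x=-2.383: |R|=1.36274 >1
  x=-2.307: |R|=1.26640 >1
Interval (-2.0682, 0).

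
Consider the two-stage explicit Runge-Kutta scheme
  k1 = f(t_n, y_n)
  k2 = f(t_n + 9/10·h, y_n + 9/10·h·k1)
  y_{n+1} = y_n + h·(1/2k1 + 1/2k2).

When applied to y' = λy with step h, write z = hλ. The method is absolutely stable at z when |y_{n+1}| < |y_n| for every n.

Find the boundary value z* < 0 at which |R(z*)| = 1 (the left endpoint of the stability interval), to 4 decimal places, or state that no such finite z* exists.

z* = -2.2222.

Test eqn y'=λy, z=hλ:
  k1=λy_n ⇒ h·k1=z·y_n;  k2=λ(1+9/10z)y_n ⇒ h·k2=z(1+9/10z)y_n
  y_{n+1}/y_n = 1 + 1/2z + 1/2z(1+9/10z) = 1 + z + 9/20z²
  R(z) = 1 + z + 9/20z².

Boundary: |R(x)|=1, x<0.
x=-1.78: |R|=0.6458
R=1: x+9/20x²=0 ⇒ x=−20/9=-2.2222; min R=1−1/(4·9/20)=0.4444>−1
Confirm numerically:
  x=-1.854: |R|=0.69279 <1
  x=-1.216: |R|=0.44940 <1
  x=-1.161: |R|=0.44556 <1
  x=-2.693: |R|=1.57051 >1
  x=-2.684: |R|=1.55774 >1
  x=-2.257: |R|=1.03532 >1
Interval (-2.2222, 0).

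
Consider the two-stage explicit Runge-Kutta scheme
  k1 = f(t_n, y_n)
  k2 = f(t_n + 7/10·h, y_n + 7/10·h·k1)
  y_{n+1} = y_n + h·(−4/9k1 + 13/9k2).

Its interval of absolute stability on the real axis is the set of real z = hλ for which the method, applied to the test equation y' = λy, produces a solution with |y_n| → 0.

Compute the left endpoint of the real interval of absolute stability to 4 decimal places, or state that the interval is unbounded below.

With y'=λy (z=hλ):
  k1=λy_n ⇒ h·k1=z·y_n;  k2=λ(1+7/10z)y_n ⇒ h·k2=z(1+7/10z)y_n
  y_{n+1}/y_n = 1 − 4/9z + 13/9z(1+7/10z) = 1 + z + 91/90z²
  ⇒ R(z) = 1 + z + 91/90z².

Boundary: |R(x)|=1, x<0.
x=-0.53: |R|=0.7540
R=1: x+91/90x²=0 ⇒ x=−90/91=-0.9890; min R=1−1/(4·91/90)=0.7527>−1
Confirm numerically:
  x=-0.668: |R|=0.78318 <1
  x=-0.661: |R|=0.78078 <1
  x=-0.597: |R|=0.76337 <1
  x=-1.358: |R|=1.50665 >1
  x=-1.074: |R|=1.09229 >1
So |R|<1 on (-0.9890, 0).

z* = -0.9890.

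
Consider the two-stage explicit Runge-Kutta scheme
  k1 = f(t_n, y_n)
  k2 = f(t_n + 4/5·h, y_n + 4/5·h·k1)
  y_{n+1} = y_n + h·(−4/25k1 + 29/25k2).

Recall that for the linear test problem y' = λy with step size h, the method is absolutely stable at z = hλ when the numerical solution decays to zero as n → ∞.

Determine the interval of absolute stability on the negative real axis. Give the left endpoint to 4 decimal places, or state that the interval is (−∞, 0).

(-1.0776, 0).

On y'=λy, z=hλ:
  k1=λy_n ⇒ h·k1=z·y_n;  k2=λ(1+4/5z)y_n ⇒ h·k2=z(1+4/5z)y_n
  y_{n+1}/y_n = 1 − 4/25z + 29/25z(1+4/5z) = 1 + z + 116/125z²
  R(z) = 1 + z + 116/125z².

Solve |R(x)|<1 on ℝ⁻.
x=-1.51: |R|=1.6059
R=1: x+116/125x²=0 ⇒ x=−125/116=-1.0776; min R=1−1/(4·116/125)=0.7306>−1
Confirm numerically:
  x=-0.858: |R|=0.82516 <1
  x=-0.857: |R|=0.82457 <1
  x=-0.676: |R|=0.74807 <1
  x=-0.534: |R|=0.73062 <1
  x=-1.589: |R|=1.75413 >1
  x=-1.217: |R|=1.15745 >1
  x=-1.213: |R|=1.15243 >1
So |R|<1 on (-1.0776, 0).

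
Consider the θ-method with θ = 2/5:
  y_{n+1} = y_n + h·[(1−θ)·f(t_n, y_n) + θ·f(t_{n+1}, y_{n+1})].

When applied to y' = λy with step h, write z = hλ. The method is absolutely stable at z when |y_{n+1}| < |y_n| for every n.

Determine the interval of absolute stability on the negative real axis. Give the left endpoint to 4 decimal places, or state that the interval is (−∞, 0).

z∈(-10.0000,0).

Set f=λy, z=hλ:
  y_{n+1} = y_n + z·[3/5·y_n + 2/5·y_{n+1}] ⇒ (1 − 2/5z)y_{n+1} = (1 + 3/5z)y_n
  Hence R(z) = (1 + 3/5z)/(1 − 2/5z).

Find x<0 with |R(x)|<1.
x=-0.42: |R|=0.6404
R=−1: 1+3/5x = −1+2/5x ⇒ -1/5x=2 ⇒ x=2/(-1/5)=-10.0000
Confirm numerically:
  x=-8.162: |R|=0.91381 <1
  x=-5.164: |R|=0.68450 <1
  x=-4.359: |R|=0.58879 <1
  x=-10.565: |R|=1.02162 >1
  x=-10.358: |R|=1.01392 >1
  x=-10.327: |R|=1.01275 >1
So |R|<1 on (-10.0000, 0).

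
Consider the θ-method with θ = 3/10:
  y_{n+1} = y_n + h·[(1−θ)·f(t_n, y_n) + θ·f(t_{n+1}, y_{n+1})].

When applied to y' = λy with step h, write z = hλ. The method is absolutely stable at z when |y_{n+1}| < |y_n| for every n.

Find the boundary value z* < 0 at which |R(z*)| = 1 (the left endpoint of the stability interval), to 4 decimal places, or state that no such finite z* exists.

With y'=λy (z=hλ):
  y_{n+1} = y_n + z·[7/10·y_n + 3/10·y_{n+1}] ⇒ (1 − 3/10z)y_{n+1} = (1 + 7/10z)y_n
  Hence R(z) = (1 + 7/10z)/(1 − 3/10z).

Find x<0 with |R(x)|<1.
x=-0.77: |R|=0.3745
R=−1: 1+7/10x = −1+3/10x ⇒ -2/5x=2 ⇒ x=2/(-2/5)=-5.0000
Confirm numerically:
  x=-4.101: |R|=0.83877 <1
  x=-3.914: |R|=0.80020 <1
  x=-2.820: |R|=0.52763 <1
  x=-2.057: |R|=0.27203 <1
  x=-5.343: |R|=1.05271 >1
  x=-5.232: |R|=1.03611 >1
Stable set (-5.0000, 0).

left endpoint -5.0000.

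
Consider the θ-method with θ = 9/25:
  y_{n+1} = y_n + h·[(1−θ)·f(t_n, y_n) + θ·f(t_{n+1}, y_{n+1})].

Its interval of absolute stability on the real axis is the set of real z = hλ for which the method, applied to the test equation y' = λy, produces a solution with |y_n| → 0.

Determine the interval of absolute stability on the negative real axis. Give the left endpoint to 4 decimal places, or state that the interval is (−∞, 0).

Set f=λy, z=hλ:
  y_{n+1} = y_n + z·[16/25·y_n + 9/25·y_{n+1}] ⇒ (1 − 9/25z)y_{n+1} = (1 + 16/25z)y_n
  Hence R(z) = (1 + 16/25z)/(1 − 9/25z).

Boundary: |R(x)|=1, x<0.
x=-0.72: |R|=0.4282
R=−1: 1+16/25x = −1+9/25x ⇒ -7/25x=2 ⇒ x=2/(-7/25)=-7.1429
Confirm numerically:
  x=-4.299: |R|=0.68744 <1
  x=-3.529: |R|=0.55432 <1
  x=-3.308: |R|=0.50990 <1
  x=-2.894: |R|=0.41735 <1
  x=-7.657: |R|=1.03832 >1
  x=-7.602: |R|=1.03440 >1
Stable set (-7.1429, 0).

(-7.1429, 0).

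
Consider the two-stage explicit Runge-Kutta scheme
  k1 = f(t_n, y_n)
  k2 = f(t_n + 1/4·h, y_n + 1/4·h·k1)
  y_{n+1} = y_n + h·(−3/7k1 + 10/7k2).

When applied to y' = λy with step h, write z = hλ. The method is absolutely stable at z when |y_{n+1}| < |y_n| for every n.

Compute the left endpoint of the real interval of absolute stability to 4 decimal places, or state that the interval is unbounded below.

left endpoint -2.8000.

With y'=λy (z=hλ):
  k1=λy_n ⇒ h·k1=z·y_n;  k2=λ(1+1/4z)y_n ⇒ h·k2=z(1+1/4z)y_n
  y_{n+1}/y_n = 1 − 3/7z + 10/7z(1+1/4z) = 1 + z + 5/14z²
  R(z) = 1 + z + 5/14z².

Solve |R(x)|<1 on ℝ⁻.
x=-1.1: |R|=0.3321
R=1: x+5/14x²=0 ⇒ x=−14/5=-2.8000; min R=1−1/(4·5/14)=0.3000>−1
Confirm numerically:
  x=-1.694: |R|=0.33087 <1
  x=-1.599: |R|=0.31414 <1
  x=-1.399: |R|=0.30000 <1
  x=-1.375: |R|=0.30022 <1
  x=-2.914: |R|=1.11864 >1
  x=-2.904: |R|=1.10786 >1
Interval (-2.8000, 0).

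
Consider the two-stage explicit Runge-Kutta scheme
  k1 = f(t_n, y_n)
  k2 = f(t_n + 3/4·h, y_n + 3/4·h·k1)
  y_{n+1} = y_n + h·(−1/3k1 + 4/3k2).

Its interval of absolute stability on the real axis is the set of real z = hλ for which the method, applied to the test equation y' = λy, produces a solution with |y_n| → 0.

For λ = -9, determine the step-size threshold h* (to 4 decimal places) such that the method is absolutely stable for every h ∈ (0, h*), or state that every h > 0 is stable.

Test eqn y'=λy, z=hλ:
  k1=λy_n ⇒ h·k1=z·y_n;  k2=λ(1+3/4z)y_n ⇒ h·k2=z(1+3/4z)y_n
  y_{n+1}/y_n = 1 − 1/3z + 4/3z(1+3/4z) = 1 + z + z²
  ⇒ R(z) = 1 + z + z².

Find x<0 with |R(x)|<1.
x=-1.62: |R|=2.0044
R=1: x+1x²=0 ⇒ x=−1=-1.0000; min R=1−1/(4·1)=0.7500>−1
Confirm numerically:
  x=-0.938: |R|=0.94184 <1
  x=-0.920: |R|=0.92640 <1
  x=-0.538: |R|=0.75144 <1
  x=-1.261: |R|=1.32912 >1
  x=-1.061: |R|=1.06472 >1
Interval (-1.0000, 0).

(-1.0000,0); λ=-9 ⇒ h* = (1)/9 = 0.1111.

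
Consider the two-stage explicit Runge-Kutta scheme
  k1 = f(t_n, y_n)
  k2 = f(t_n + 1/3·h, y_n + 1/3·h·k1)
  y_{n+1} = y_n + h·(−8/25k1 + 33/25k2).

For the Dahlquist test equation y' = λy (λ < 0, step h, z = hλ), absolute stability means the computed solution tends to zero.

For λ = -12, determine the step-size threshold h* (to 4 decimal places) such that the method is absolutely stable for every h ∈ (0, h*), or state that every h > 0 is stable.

Set f=λy, z=hλ:
  k1=λy_n ⇒ h·k1=z·y_n;  k2=λ(1+1/3z)y_n ⇒ h·k2=z(1+1/3z)y_n
  y_{n+1}/y_n = 1 − 8/25z + 33/25z(1+1/3z) = 1 + z + 11/25z²
  so R(z) = 1 + z + 11/25z².

Need |R(x)|<1, x<0.
x=-0.9: |R|=0.4564
R=1: x+11/25x²=0 ⇒ x=−25/11=-2.2727; min R=1−1/(4·11/25)=0.4318>−1
Confirm numerically:
  x=-1.670: |R|=0.55712 <1
  x=-1.508: |R|=0.49259 <1
  x=-1.181: |R|=0.43269 <1
  x=-2.820: |R|=1.67906 >1
  x=-2.774: |R|=1.61183 >1
Interval (-2.2727, 0).

(-2.2727,0); λ=-12 ⇒ h* = (25/11)/12 = 0.1894.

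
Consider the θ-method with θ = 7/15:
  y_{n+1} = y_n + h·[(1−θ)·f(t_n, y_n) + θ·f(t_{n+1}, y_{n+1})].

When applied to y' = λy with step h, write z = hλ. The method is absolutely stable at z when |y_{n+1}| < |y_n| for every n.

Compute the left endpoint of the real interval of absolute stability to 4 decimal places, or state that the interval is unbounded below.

On y'=λy, z=hλ:
  y_{n+1} = y_n + z·[8/15·y_n + 7/15·y_{n+1}] ⇒ (1 − 7/15z)y_{n+1} = (1 + 8/15z)y_n
  so R(z) = (1 + 8/15z)/(1 − 7/15z).

Find x<0 with |R(x)|<1.
x=-0.9: |R|=0.3662
R=−1: 1+8/15x = −1+7/15x ⇒ -1/15x=2 ⇒ x=2/(-1/15)=-30.0000
Confirm numerically:
  x=-22.412: |R|=0.95585 <1
  x=-17.398: |R|=0.90787 <1
  x=-16.942: |R|=0.90226 <1
  x=-15.224: |R|=0.87845 <1
  x=-30.578: |R|=1.00252 >1
  x=-30.301: |R|=1.00133 >1
  x=-30.243: |R|=1.00107 >1
Stable set (-30.0000, 0).

z* = -30.0000.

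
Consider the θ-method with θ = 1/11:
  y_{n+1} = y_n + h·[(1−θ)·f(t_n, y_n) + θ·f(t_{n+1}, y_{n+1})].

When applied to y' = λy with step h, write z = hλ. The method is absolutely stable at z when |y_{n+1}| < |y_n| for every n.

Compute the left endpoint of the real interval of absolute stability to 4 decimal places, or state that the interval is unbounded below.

On y'=λy, z=hλ:
  y_{n+1} = y_n + z·[10/11·y_n + 1/11·y_{n+1}] ⇒ (1 − 1/11z)y_{n+1} = (1 + 10/11z)y_n
  ⇒ R(z) = (1 + 10/11z)/(1 − 1/11z).

Find x<0 with |R(x)|<1.
x=-1.7: |R|=0.4724
R=−1: 1+10/11x = −1+1/11x ⇒ -9/11x=2 ⇒ x=2/(-9/11)=-2.4444
Confirm numerically:
  x=-2.325: |R|=0.91932 <1
  x=-2.321: |R|=0.91660 <1
  x=-2.175: |R|=0.81594 <1
  x=-1.425: |R|=0.26157 <1
  x=-3.021: |R|=1.37009 >1
  x=-2.792: |R|=1.22680 >1
  x=-2.617: |R|=1.11405 >1
Stable set (-2.4444, 0).

left endpoint -2.4444.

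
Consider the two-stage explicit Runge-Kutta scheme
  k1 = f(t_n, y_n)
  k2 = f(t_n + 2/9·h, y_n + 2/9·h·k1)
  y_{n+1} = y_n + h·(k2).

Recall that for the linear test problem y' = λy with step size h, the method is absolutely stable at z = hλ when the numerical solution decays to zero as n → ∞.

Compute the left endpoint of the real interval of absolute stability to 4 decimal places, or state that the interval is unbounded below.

On y'=λy, z=hλ:
  k1=λy_n ⇒ h·k1=z·y_n;  k2=λ(1+2/9z)y_n ⇒ h·k2=z(1+2/9z)y_n
  y_{n+1}/y_n = 1 + z(1+2/9z) = 1 + z + 2/9z²
  so R(z) = 1 + z + 2/9z².

Find x<0 with |R(x)|<1.
x=-1.29: |R|=0.0798
R=1: x+2/9x²=0 ⇒ x=−9/2=-4.5000; min R=1−1/(4·2/9)=-0.1250>−1
Confirm numerically:
  x=-3.324: |R|=0.13133 <1
  x=-2.921: |R|=0.02495 <1
  x=-2.750: |R|=0.06944 <1
  x=-4.807: |R|=1.32794 >1
  x=-4.741: |R|=1.25391 >1
Stable set (-4.5000, 0).

left endpoint -4.5000.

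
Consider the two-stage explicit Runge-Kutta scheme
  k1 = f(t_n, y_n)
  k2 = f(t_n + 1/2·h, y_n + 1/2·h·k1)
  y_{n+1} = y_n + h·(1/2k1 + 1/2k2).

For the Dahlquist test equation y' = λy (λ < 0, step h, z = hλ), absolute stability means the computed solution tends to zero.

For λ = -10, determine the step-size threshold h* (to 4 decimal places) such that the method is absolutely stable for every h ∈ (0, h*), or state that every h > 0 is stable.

With y'=λy (z=hλ):
  k1=λy_n ⇒ h·k1=z·y_n;  k2=λ(1+1/2z)y_n ⇒ h·k2=z(1+1/2z)y_n
  y_{n+1}/y_n = 1 + 1/2z + 1/2z(1+1/2z) = 1 + z + 1/4z²
  R(z) = 1 + z + 1/4z².

Need |R(x)|<1, x<0.
x=-0.49: |R|=0.5700
R=1: x+1/4x²=0 ⇒ x=−4=-4.0000; min R=1−1/(4·1/4)=0.0000>−1
Confirm numerically:
  x=-3.571: |R|=0.61701 <1
  x=-3.279: |R|=0.40896 <1
  x=-2.610: |R|=0.09302 <1
  x=-4.297: |R|=1.31905 >1
  x=-4.221: |R|=1.23321 >1
  x=-4.032: |R|=1.03226 >1
Interval (-4.0000, 0).

(-4.0000,0); λ=-10 ⇒ h* = (4)/10 = 0.4000.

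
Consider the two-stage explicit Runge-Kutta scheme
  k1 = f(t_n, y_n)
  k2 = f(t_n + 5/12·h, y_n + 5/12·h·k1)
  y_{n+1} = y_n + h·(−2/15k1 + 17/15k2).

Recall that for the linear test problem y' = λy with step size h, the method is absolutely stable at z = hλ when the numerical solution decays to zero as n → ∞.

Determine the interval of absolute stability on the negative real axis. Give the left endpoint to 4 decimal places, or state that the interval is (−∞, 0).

On y'=λy, z=hλ:
  k1=λy_n ⇒ h·k1=z·y_n;  k2=λ(1+5/12z)y_n ⇒ h·k2=z(1+5/12z)y_n
  y_{n+1}/y_n = 1 − 2/15z + 17/15z(1+5/12z) = 1 + z + 17/36z²
  so R(z) = 1 + z + 17/36z².

Boundary: |R(x)|=1, x<0.
x=-1.06: |R|=0.4706
R=1: x+17/36x²=0 ⇒ x=−36/17=-2.1176; min R=1−1/(4·17/36)=0.4706>−1
Confirm numerically:
  x=-1.949: |R|=0.84478 <1
  x=-1.534: |R|=0.57721 <1
  x=-1.463: |R|=0.54773 <1
  x=-1.371: |R|=0.51661 <1
  x=-2.581: |R|=1.56474 >1
  x=-2.504: |R|=1.45684 >1
  x=-2.190: |R|=1.07483 >1
Stable set (-2.1176, 0).

(-2.1176, 0).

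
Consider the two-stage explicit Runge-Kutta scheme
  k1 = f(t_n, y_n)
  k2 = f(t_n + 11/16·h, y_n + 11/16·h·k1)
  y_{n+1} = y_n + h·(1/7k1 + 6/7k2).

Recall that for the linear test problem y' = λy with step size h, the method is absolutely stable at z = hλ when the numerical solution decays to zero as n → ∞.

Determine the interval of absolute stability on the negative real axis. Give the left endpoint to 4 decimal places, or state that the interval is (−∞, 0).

With y'=λy (z=hλ):
  k1=λy_n ⇒ h·k1=z·y_n;  k2=λ(1+11/16z)y_n ⇒ h·k2=z(1+11/16z)y_n
  y_{n+1}/y_n = 1 + 1/7z + 6/7z(1+11/16z) = 1 + z + 33/56z²
  R(z) = 1 + z + 33/56z².

Need |R(x)|<1, x<0.
x=-1.16: |R|=0.6329
R=1: x+33/56x²=0 ⇒ x=−56/33=-1.6970; min R=1−1/(4·33/56)=0.5758>−1
Confirm numerically:
  x=-1.104: |R|=0.61423 <1
  x=-1.092: |R|=0.61070 <1
  x=-0.815: |R|=0.57642 <1
  x=-1.976: |R|=1.32491 >1
  x=-1.935: |R|=1.27142 >1
Stable set (-1.6970, 0).

z∈(-1.6970,0).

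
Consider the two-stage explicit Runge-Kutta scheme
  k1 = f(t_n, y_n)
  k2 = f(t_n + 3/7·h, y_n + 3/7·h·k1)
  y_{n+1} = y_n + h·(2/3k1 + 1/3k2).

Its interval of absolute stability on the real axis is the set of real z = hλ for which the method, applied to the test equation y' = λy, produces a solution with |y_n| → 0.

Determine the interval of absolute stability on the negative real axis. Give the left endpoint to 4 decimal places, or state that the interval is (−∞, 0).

With y'=λy (z=hλ):
  k1=λy_n ⇒ h·k1=z·y_n;  k2=λ(1+3/7z)y_n ⇒ h·k2=z(1+3/7z)y_n
  y_{n+1}/y_n = 1 + 2/3z + 1/3z(1+3/7z) = 1 + z + 1/7z²
  R(z) = 1 + z + 1/7z².

Find x<0 with |R(x)|<1.
x=-0.3: |R|=0.7129
R=1: x+1/7x²=0 ⇒ x=−7=-7.0000; min R=1−1/(4·1/7)=-0.7500>−1
Confirm numerically:
  x=-6.915: |R|=0.91603 <1
  x=-6.393: |R|=0.44564 <1
  x=-5.857: |R|=0.04364 <1
  x=-3.754: |R|=0.74078 <1
  x=-7.486: |R|=1.51974 >1
  x=-7.256: |R|=1.26536 >1
  x=-7.055: |R|=1.05543 >1
Interval (-7.0000, 0).

(-7.0000, 0).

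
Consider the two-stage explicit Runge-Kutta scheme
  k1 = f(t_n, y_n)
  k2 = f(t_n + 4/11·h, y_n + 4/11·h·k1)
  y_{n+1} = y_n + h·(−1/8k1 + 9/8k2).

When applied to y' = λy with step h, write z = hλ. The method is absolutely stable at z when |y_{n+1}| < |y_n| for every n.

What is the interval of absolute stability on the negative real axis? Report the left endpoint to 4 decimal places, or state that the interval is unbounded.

On y'=λy, z=hλ:
  k1=λy_n ⇒ h·k1=z·y_n;  k2=λ(1+4/11z)y_n ⇒ h·k2=z(1+4/11z)y_n
  y_{n+1}/y_n = 1 − 1/8z + 9/8z(1+4/11z) = 1 + z + 9/22z²
  ⇒ R(z) = 1 + z + 9/22z².

Find x<0 with |R(x)|<1.
x=-1: |R|=0.4091
R=1: x+9/22x²=0 ⇒ x=−22/9=-2.4444; min R=1−1/(4·9/22)=0.3889>−1
Confirm numerically:
  x=-2.380: |R|=0.93725 <1
  x=-1.876: |R|=0.56374 <1
  x=-1.424: |R|=0.40554 <1
  x=-2.831: |R|=1.44768 >1
  x=-2.679: |R|=1.25706 >1
Interval (-2.4444, 0).

z∈(-2.4444,0).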